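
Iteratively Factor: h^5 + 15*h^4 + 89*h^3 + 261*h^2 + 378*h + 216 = (h + 2)*(h^4 + 13*h^3 + 63*h^2 + 135*h + 108) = (h + 2)*(h + 3)*(h^3 + 10*h^2 + 33*h + 36) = (h + 2)*(h + 3)*(h + 4)*(h^2 + 6*h + 9) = (h + 2)*(h + 3)^2*(h + 4)*(h + 3)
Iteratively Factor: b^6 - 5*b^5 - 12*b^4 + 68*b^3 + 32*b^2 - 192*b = (b - 4)*(b^5 - b^4 - 16*b^3 + 4*b^2 + 48*b) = (b - 4)*(b + 2)*(b^4 - 3*b^3 - 10*b^2 + 24*b) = (b - 4)*(b - 2)*(b + 2)*(b^3 - b^2 - 12*b) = b*(b - 4)*(b - 2)*(b + 2)*(b^2 - b - 12) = b*(b - 4)^2*(b - 2)*(b + 2)*(b + 3)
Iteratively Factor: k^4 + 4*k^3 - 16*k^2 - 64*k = (k - 4)*(k^3 + 8*k^2 + 16*k) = k*(k - 4)*(k^2 + 8*k + 16) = k*(k - 4)*(k + 4)*(k + 4)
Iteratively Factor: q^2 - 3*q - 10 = (q - 5)*(q + 2)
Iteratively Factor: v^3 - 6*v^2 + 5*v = (v)*(v^2 - 6*v + 5) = v*(v - 5)*(v - 1)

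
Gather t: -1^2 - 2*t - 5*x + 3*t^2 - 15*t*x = 3*t^2 + t*(-15*x - 2) - 5*x - 1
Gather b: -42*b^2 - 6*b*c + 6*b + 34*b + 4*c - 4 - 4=-42*b^2 + b*(40 - 6*c) + 4*c - 8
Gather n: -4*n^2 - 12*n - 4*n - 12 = -4*n^2 - 16*n - 12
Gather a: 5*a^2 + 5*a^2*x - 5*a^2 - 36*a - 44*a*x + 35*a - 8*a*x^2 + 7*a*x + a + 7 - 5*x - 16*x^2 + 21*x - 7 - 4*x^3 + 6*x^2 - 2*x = 5*a^2*x + a*(-8*x^2 - 37*x) - 4*x^3 - 10*x^2 + 14*x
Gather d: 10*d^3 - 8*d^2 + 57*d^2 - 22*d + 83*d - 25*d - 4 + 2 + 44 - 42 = 10*d^3 + 49*d^2 + 36*d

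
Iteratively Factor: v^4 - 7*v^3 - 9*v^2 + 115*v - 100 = (v - 5)*(v^3 - 2*v^2 - 19*v + 20) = (v - 5)*(v + 4)*(v^2 - 6*v + 5) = (v - 5)*(v - 1)*(v + 4)*(v - 5)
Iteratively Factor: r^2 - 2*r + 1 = (r - 1)*(r - 1)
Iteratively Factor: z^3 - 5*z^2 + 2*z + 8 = (z - 2)*(z^2 - 3*z - 4) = (z - 4)*(z - 2)*(z + 1)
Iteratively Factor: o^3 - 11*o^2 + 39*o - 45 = (o - 3)*(o^2 - 8*o + 15) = (o - 5)*(o - 3)*(o - 3)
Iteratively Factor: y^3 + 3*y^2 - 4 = (y + 2)*(y^2 + y - 2) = (y - 1)*(y + 2)*(y + 2)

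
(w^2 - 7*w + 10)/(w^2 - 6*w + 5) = (w - 2)/(w - 1)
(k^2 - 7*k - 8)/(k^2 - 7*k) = (k^2 - 7*k - 8)/(k*(k - 7))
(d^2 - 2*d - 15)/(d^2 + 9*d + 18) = (d - 5)/(d + 6)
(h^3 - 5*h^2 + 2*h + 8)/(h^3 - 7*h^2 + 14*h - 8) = (h + 1)/(h - 1)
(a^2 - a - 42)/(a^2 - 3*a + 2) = (a^2 - a - 42)/(a^2 - 3*a + 2)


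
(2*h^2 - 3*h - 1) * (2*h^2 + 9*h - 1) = 4*h^4 + 12*h^3 - 31*h^2 - 6*h + 1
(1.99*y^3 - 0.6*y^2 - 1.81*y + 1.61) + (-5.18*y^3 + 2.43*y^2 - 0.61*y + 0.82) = -3.19*y^3 + 1.83*y^2 - 2.42*y + 2.43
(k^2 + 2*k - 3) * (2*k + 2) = 2*k^3 + 6*k^2 - 2*k - 6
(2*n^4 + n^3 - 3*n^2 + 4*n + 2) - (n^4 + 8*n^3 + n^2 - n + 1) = n^4 - 7*n^3 - 4*n^2 + 5*n + 1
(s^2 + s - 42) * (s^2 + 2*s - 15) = s^4 + 3*s^3 - 55*s^2 - 99*s + 630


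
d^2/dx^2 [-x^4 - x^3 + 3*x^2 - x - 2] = -12*x^2 - 6*x + 6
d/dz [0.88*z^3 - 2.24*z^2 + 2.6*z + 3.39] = 2.64*z^2 - 4.48*z + 2.6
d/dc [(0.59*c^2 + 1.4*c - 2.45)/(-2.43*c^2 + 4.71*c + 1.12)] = (6.1809*c^2 - 10.5854*c + 13.1075)/(5.9049*c^4 - 22.8906*c^3 + 16.7409*c^2 + 10.5504*c + 1.2544)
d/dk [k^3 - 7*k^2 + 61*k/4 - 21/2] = 3*k^2 - 14*k + 61/4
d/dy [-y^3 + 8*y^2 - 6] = y*(16 - 3*y)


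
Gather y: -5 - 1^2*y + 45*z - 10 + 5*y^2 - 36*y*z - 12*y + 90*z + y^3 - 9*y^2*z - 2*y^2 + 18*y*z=y^3 + y^2*(3 - 9*z) + y*(-18*z - 13) + 135*z - 15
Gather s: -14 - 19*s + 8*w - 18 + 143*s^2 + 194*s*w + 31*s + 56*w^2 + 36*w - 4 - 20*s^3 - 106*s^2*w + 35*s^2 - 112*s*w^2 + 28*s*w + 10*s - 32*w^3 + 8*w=-20*s^3 + s^2*(178 - 106*w) + s*(-112*w^2 + 222*w + 22) - 32*w^3 + 56*w^2 + 52*w - 36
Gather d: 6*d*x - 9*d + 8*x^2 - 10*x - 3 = d*(6*x - 9) + 8*x^2 - 10*x - 3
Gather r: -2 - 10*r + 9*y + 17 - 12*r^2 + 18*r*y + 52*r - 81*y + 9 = -12*r^2 + r*(18*y + 42) - 72*y + 24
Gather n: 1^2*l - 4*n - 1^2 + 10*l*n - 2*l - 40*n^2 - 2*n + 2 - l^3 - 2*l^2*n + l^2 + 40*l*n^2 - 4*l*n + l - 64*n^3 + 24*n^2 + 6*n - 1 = -l^3 + l^2 - 64*n^3 + n^2*(40*l - 16) + n*(-2*l^2 + 6*l)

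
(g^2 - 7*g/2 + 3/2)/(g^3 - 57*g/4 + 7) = 2*(g - 3)/(2*g^2 + g - 28)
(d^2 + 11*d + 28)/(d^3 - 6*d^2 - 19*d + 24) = (d^2 + 11*d + 28)/(d^3 - 6*d^2 - 19*d + 24)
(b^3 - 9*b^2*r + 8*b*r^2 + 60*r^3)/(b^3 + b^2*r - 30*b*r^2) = (b^2 - 4*b*r - 12*r^2)/(b*(b + 6*r))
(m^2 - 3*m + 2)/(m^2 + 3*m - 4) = (m - 2)/(m + 4)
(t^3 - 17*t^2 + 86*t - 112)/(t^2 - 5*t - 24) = (t^2 - 9*t + 14)/(t + 3)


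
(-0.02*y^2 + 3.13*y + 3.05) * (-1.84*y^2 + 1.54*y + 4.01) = 0.0368*y^4 - 5.79*y^3 - 0.872*y^2 + 17.2483*y + 12.2305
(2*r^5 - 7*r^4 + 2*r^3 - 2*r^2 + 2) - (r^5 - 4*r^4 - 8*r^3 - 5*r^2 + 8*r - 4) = r^5 - 3*r^4 + 10*r^3 + 3*r^2 - 8*r + 6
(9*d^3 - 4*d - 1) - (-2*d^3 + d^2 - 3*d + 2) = 11*d^3 - d^2 - d - 3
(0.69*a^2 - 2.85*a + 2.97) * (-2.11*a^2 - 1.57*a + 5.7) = -1.4559*a^4 + 4.9302*a^3 + 2.1408*a^2 - 20.9079*a + 16.929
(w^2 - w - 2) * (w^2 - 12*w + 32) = w^4 - 13*w^3 + 42*w^2 - 8*w - 64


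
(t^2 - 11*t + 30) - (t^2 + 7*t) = 30 - 18*t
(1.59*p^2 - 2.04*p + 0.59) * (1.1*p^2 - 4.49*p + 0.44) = 1.749*p^4 - 9.3831*p^3 + 10.5082*p^2 - 3.5467*p + 0.2596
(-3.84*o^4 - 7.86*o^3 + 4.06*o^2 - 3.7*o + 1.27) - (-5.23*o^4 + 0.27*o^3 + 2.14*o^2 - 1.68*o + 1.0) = 1.39*o^4 - 8.13*o^3 + 1.92*o^2 - 2.02*o + 0.27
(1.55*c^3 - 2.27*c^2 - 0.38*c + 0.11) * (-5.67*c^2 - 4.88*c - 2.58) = -8.7885*c^5 + 5.3069*c^4 + 9.2332*c^3 + 7.0873*c^2 + 0.4436*c - 0.2838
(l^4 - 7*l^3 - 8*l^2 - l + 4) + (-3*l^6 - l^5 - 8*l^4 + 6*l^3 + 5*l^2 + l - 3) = -3*l^6 - l^5 - 7*l^4 - l^3 - 3*l^2 + 1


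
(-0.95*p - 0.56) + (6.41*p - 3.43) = 5.46*p - 3.99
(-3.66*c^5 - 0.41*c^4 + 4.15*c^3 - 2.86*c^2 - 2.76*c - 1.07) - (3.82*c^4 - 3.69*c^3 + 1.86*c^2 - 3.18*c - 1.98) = -3.66*c^5 - 4.23*c^4 + 7.84*c^3 - 4.72*c^2 + 0.42*c + 0.91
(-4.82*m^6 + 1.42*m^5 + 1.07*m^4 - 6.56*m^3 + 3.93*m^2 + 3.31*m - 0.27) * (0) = 0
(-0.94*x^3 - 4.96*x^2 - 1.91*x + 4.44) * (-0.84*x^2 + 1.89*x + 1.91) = 0.7896*x^5 + 2.3898*x^4 - 9.5654*x^3 - 16.8131*x^2 + 4.7435*x + 8.4804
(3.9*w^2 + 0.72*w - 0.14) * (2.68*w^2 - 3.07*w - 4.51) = 10.452*w^4 - 10.0434*w^3 - 20.1746*w^2 - 2.8174*w + 0.6314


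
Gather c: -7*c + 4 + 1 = 5 - 7*c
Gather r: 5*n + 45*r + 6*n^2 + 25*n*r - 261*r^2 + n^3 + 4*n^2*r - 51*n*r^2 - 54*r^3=n^3 + 6*n^2 + 5*n - 54*r^3 + r^2*(-51*n - 261) + r*(4*n^2 + 25*n + 45)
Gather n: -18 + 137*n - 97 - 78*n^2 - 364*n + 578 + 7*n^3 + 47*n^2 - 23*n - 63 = 7*n^3 - 31*n^2 - 250*n + 400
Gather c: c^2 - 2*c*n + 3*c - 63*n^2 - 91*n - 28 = c^2 + c*(3 - 2*n) - 63*n^2 - 91*n - 28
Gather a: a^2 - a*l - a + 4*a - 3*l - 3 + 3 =a^2 + a*(3 - l) - 3*l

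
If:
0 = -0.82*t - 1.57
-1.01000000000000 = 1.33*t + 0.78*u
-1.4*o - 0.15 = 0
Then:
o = -0.11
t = -1.91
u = 1.97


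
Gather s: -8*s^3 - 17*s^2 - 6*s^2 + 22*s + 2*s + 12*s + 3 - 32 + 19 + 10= -8*s^3 - 23*s^2 + 36*s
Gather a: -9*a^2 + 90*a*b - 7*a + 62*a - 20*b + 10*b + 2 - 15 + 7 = -9*a^2 + a*(90*b + 55) - 10*b - 6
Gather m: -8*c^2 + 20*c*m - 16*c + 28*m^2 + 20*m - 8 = -8*c^2 - 16*c + 28*m^2 + m*(20*c + 20) - 8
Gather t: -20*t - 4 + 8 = 4 - 20*t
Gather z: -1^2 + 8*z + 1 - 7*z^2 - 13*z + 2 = -7*z^2 - 5*z + 2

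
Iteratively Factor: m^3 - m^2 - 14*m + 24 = (m + 4)*(m^2 - 5*m + 6) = (m - 2)*(m + 4)*(m - 3)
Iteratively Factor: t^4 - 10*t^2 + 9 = (t - 1)*(t^3 + t^2 - 9*t - 9) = (t - 1)*(t + 3)*(t^2 - 2*t - 3) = (t - 3)*(t - 1)*(t + 3)*(t + 1)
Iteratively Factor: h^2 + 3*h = (h)*(h + 3)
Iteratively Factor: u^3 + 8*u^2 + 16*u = (u)*(u^2 + 8*u + 16) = u*(u + 4)*(u + 4)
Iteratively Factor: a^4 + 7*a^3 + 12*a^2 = (a + 3)*(a^3 + 4*a^2) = a*(a + 3)*(a^2 + 4*a) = a^2*(a + 3)*(a + 4)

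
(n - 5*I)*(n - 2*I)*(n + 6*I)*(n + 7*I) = n^4 + 6*I*n^3 + 39*n^2 + 164*I*n + 420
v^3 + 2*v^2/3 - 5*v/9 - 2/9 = (v - 2/3)*(v + 1/3)*(v + 1)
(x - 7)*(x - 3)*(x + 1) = x^3 - 9*x^2 + 11*x + 21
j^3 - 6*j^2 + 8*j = j*(j - 4)*(j - 2)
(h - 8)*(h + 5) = h^2 - 3*h - 40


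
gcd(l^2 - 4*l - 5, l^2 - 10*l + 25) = l - 5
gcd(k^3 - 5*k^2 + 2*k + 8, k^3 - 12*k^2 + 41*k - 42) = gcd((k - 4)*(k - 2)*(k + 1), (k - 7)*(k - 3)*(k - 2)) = k - 2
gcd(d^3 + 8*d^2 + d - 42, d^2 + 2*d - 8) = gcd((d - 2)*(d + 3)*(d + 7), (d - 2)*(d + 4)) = d - 2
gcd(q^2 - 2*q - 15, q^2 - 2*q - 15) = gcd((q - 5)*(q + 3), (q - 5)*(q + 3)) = q^2 - 2*q - 15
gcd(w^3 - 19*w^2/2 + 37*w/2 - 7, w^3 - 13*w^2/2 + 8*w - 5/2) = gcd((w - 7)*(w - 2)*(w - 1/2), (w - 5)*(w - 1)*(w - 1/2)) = w - 1/2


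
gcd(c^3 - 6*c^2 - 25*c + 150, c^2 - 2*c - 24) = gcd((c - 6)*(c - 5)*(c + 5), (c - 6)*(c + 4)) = c - 6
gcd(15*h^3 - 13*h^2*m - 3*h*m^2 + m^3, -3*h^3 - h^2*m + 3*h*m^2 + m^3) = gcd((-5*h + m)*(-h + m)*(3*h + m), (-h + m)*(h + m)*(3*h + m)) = 3*h^2 - 2*h*m - m^2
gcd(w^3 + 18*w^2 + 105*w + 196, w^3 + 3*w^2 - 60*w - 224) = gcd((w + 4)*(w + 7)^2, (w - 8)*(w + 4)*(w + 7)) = w^2 + 11*w + 28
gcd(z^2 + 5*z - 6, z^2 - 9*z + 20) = 1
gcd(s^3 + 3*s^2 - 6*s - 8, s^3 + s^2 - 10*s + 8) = s^2 + 2*s - 8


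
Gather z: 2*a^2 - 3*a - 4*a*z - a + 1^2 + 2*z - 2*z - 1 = 2*a^2 - 4*a*z - 4*a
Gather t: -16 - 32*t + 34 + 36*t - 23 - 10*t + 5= -6*t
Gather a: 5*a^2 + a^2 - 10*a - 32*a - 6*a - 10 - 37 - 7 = 6*a^2 - 48*a - 54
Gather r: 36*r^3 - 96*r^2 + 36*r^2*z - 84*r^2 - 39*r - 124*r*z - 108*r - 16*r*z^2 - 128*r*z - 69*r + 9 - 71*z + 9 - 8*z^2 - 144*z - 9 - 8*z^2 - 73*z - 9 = 36*r^3 + r^2*(36*z - 180) + r*(-16*z^2 - 252*z - 216) - 16*z^2 - 288*z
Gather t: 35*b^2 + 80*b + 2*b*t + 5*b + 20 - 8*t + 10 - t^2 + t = 35*b^2 + 85*b - t^2 + t*(2*b - 7) + 30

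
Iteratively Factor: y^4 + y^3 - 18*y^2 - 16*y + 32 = (y - 4)*(y^3 + 5*y^2 + 2*y - 8) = (y - 4)*(y + 4)*(y^2 + y - 2) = (y - 4)*(y - 1)*(y + 4)*(y + 2)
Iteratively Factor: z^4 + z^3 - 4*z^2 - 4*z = (z + 2)*(z^3 - z^2 - 2*z) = (z + 1)*(z + 2)*(z^2 - 2*z) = (z - 2)*(z + 1)*(z + 2)*(z)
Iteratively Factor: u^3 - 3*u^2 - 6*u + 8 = (u - 4)*(u^2 + u - 2) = (u - 4)*(u - 1)*(u + 2)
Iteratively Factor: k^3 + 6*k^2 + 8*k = (k + 4)*(k^2 + 2*k) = (k + 2)*(k + 4)*(k)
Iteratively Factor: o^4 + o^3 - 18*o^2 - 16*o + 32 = (o + 4)*(o^3 - 3*o^2 - 6*o + 8) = (o - 4)*(o + 4)*(o^2 + o - 2) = (o - 4)*(o - 1)*(o + 4)*(o + 2)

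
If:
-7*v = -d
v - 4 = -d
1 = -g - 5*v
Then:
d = 7/2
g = -7/2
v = 1/2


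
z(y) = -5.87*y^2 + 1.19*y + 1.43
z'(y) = 1.19 - 11.74*y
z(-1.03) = -6.02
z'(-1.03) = 13.28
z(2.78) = -40.63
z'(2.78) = -31.45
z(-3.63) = -80.24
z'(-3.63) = 43.81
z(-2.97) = -53.88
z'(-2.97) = 36.06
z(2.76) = -40.00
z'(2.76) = -31.21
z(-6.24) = -234.56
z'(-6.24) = 74.45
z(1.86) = -16.66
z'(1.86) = -20.65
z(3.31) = -58.94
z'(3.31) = -37.67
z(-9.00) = -484.75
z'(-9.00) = 106.85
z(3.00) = -47.83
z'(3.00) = -34.03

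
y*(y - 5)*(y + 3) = y^3 - 2*y^2 - 15*y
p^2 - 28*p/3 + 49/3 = (p - 7)*(p - 7/3)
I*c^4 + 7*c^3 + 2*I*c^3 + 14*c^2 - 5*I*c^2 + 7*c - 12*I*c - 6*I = (c + 1)*(c - 6*I)*(c - I)*(I*c + I)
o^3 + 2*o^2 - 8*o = o*(o - 2)*(o + 4)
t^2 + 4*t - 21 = (t - 3)*(t + 7)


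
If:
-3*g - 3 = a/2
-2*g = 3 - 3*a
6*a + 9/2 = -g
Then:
No Solution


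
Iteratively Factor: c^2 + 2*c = (c)*(c + 2)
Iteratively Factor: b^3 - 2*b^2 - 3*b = (b + 1)*(b^2 - 3*b) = b*(b + 1)*(b - 3)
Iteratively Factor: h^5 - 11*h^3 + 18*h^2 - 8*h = (h - 2)*(h^4 + 2*h^3 - 7*h^2 + 4*h) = h*(h - 2)*(h^3 + 2*h^2 - 7*h + 4) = h*(h - 2)*(h + 4)*(h^2 - 2*h + 1) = h*(h - 2)*(h - 1)*(h + 4)*(h - 1)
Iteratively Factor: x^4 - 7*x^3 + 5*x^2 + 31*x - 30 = (x - 3)*(x^3 - 4*x^2 - 7*x + 10) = (x - 3)*(x + 2)*(x^2 - 6*x + 5) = (x - 3)*(x - 1)*(x + 2)*(x - 5)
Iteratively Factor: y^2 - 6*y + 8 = (y - 4)*(y - 2)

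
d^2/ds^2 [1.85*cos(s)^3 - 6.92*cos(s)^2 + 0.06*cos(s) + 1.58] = -1.4475*cos(s) + 13.84*cos(2*s) - 4.1625*cos(3*s)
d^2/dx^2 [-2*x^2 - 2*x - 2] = -4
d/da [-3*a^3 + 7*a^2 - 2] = a*(14 - 9*a)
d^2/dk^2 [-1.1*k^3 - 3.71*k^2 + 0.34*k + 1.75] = -6.6*k - 7.42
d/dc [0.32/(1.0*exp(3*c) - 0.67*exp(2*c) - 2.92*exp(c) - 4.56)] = (-0.96*exp(2*c) + 0.4288*exp(c) + 0.9344)*exp(c)/(-1.0*exp(3*c) + 0.67*exp(2*c) + 2.92*exp(c) + 4.56)^2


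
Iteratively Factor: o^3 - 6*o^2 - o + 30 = (o - 5)*(o^2 - o - 6) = (o - 5)*(o - 3)*(o + 2)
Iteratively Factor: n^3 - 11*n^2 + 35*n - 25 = (n - 5)*(n^2 - 6*n + 5) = (n - 5)^2*(n - 1)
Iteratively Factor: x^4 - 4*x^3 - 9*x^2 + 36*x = (x)*(x^3 - 4*x^2 - 9*x + 36) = x*(x - 3)*(x^2 - x - 12) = x*(x - 4)*(x - 3)*(x + 3)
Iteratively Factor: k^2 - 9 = (k - 3)*(k + 3)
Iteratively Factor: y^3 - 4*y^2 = (y)*(y^2 - 4*y) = y^2*(y - 4)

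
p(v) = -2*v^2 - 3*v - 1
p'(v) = -4*v - 3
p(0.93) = -5.52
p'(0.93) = -6.72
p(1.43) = -9.38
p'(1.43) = -8.72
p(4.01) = -45.19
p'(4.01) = -19.04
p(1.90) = -13.92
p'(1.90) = -10.60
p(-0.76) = 0.12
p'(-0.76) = 0.04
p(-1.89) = -2.47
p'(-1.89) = 4.56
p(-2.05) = -3.26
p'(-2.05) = 5.20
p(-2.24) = -4.32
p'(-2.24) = 5.96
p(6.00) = -91.00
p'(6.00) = -27.00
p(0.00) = -1.00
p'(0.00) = -3.00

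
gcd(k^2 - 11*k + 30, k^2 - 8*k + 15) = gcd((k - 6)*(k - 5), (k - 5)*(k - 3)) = k - 5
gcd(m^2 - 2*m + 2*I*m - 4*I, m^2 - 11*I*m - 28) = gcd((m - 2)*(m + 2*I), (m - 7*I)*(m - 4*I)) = 1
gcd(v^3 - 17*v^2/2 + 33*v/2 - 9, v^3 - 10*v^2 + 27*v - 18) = v^2 - 7*v + 6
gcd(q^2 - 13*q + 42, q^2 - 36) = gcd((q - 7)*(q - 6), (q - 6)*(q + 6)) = q - 6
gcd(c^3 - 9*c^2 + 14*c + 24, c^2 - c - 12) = c - 4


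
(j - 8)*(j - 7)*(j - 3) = j^3 - 18*j^2 + 101*j - 168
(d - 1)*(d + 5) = d^2 + 4*d - 5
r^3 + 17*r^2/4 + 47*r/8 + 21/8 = (r + 1)*(r + 3/2)*(r + 7/4)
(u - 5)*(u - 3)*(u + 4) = u^3 - 4*u^2 - 17*u + 60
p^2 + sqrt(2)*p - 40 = (p - 4*sqrt(2))*(p + 5*sqrt(2))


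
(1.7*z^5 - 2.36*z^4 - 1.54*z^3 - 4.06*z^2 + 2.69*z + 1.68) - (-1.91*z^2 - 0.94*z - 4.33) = 1.7*z^5 - 2.36*z^4 - 1.54*z^3 - 2.15*z^2 + 3.63*z + 6.01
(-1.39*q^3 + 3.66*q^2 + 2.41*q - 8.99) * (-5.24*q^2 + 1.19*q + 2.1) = 7.2836*q^5 - 20.8325*q^4 - 11.192*q^3 + 57.6615*q^2 - 5.6371*q - 18.879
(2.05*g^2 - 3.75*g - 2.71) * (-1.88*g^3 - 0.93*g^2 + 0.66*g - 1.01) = -3.854*g^5 + 5.1435*g^4 + 9.9353*g^3 - 2.0252*g^2 + 1.9989*g + 2.7371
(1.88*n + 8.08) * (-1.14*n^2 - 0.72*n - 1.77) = -2.1432*n^3 - 10.5648*n^2 - 9.1452*n - 14.3016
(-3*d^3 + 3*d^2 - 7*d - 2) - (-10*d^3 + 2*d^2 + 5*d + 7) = 7*d^3 + d^2 - 12*d - 9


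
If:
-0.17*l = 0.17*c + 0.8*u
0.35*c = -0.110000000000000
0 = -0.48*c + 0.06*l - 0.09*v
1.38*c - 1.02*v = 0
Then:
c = -0.31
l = -3.15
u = 0.74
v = -0.43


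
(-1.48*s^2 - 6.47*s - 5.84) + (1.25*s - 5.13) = -1.48*s^2 - 5.22*s - 10.97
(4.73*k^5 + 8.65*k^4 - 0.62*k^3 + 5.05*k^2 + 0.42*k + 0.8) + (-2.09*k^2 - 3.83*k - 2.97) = 4.73*k^5 + 8.65*k^4 - 0.62*k^3 + 2.96*k^2 - 3.41*k - 2.17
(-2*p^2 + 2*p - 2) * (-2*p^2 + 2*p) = 4*p^4 - 8*p^3 + 8*p^2 - 4*p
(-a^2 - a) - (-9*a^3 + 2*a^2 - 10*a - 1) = 9*a^3 - 3*a^2 + 9*a + 1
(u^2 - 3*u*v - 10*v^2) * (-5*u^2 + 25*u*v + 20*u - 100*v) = -5*u^4 + 40*u^3*v + 20*u^3 - 25*u^2*v^2 - 160*u^2*v - 250*u*v^3 + 100*u*v^2 + 1000*v^3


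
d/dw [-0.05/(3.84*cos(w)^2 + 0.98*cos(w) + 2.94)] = -(0.384*cos(w) + 0.049)*sin(w)/(3.84*cos(w)^2 + 0.98*cos(w) + 2.94)^2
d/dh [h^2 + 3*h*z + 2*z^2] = 2*h + 3*z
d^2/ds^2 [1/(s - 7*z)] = 2/(s - 7*z)^3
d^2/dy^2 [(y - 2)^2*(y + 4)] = 6*y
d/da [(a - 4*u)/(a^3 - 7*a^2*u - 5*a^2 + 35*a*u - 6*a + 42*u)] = (a^3 - 7*a^2*u - 5*a^2 + 35*a*u - 6*a + 42*u + (a - 4*u)*(-3*a^2 + 14*a*u + 10*a - 35*u + 6))/(a^3 - 7*a^2*u - 5*a^2 + 35*a*u - 6*a + 42*u)^2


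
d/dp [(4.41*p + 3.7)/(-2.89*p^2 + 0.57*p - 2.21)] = (12.7449*p^2 + 21.386*p - 11.8551)/(8.3521*p^4 - 3.2946*p^3 + 13.0987*p^2 - 2.5194*p + 4.8841)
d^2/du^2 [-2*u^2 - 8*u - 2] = -4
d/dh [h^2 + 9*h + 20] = 2*h + 9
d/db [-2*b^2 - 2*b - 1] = -4*b - 2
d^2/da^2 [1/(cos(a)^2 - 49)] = 2*(-2*sin(a)^4 + 99*sin(a)^2 - 48)/(cos(a)^2 - 49)^3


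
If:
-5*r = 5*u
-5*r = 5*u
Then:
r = -u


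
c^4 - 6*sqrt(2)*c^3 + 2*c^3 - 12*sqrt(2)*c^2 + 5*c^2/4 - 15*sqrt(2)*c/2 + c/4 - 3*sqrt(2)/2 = (c + 1/2)^2*(c + 1)*(c - 6*sqrt(2))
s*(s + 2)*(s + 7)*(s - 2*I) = s^4 + 9*s^3 - 2*I*s^3 + 14*s^2 - 18*I*s^2 - 28*I*s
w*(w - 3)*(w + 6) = w^3 + 3*w^2 - 18*w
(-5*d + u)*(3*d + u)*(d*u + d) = -15*d^3*u - 15*d^3 - 2*d^2*u^2 - 2*d^2*u + d*u^3 + d*u^2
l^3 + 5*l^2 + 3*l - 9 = (l - 1)*(l + 3)^2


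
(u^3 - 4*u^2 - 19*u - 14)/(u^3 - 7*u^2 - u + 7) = (u + 2)/(u - 1)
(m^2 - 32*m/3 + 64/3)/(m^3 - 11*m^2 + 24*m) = (m - 8/3)/(m*(m - 3))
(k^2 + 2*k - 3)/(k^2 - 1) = (k + 3)/(k + 1)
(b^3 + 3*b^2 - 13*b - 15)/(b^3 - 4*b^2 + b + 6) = (b + 5)/(b - 2)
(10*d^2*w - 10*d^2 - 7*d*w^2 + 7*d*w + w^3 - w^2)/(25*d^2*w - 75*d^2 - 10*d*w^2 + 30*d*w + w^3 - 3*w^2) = (-2*d*w + 2*d + w^2 - w)/(-5*d*w + 15*d + w^2 - 3*w)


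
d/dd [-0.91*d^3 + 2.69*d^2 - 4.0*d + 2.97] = -2.73*d^2 + 5.38*d - 4.0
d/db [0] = 0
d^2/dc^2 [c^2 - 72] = 2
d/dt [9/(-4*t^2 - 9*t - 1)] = 9*(8*t + 9)/(4*t^2 + 9*t + 1)^2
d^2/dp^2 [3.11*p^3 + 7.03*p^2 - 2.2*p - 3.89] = 18.66*p + 14.06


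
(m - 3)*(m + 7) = m^2 + 4*m - 21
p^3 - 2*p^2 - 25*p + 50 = (p - 5)*(p - 2)*(p + 5)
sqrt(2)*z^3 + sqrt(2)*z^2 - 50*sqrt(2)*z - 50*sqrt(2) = (z - 5*sqrt(2))*(z + 5*sqrt(2))*(sqrt(2)*z + sqrt(2))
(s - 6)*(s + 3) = s^2 - 3*s - 18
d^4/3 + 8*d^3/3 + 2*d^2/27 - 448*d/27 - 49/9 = (d/3 + 1)*(d - 7/3)*(d + 1/3)*(d + 7)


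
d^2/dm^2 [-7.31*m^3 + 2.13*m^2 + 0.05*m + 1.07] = 4.26 - 43.86*m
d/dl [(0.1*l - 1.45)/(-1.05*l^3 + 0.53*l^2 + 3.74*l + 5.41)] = (0.21*l^3 - 4.6205*l^2 + 1.537*l + 5.964)/(1.1025*l^6 - 1.113*l^5 - 7.5731*l^4 - 7.3966*l^3 + 19.7222*l^2 + 40.4668*l + 29.2681)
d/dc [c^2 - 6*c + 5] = 2*c - 6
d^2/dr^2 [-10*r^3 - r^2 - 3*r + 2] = -60*r - 2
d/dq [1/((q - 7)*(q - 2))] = (9 - 2*q)/(q^4 - 18*q^3 + 109*q^2 - 252*q + 196)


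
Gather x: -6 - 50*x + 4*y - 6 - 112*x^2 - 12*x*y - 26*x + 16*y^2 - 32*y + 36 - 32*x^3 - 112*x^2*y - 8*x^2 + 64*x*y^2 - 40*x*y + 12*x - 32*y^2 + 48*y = -32*x^3 + x^2*(-112*y - 120) + x*(64*y^2 - 52*y - 64) - 16*y^2 + 20*y + 24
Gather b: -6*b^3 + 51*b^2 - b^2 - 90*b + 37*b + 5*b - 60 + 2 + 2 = -6*b^3 + 50*b^2 - 48*b - 56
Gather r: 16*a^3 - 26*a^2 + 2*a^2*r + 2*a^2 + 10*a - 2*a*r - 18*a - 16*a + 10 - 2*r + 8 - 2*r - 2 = 16*a^3 - 24*a^2 - 24*a + r*(2*a^2 - 2*a - 4) + 16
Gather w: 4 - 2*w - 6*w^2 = -6*w^2 - 2*w + 4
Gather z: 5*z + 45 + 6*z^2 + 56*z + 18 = 6*z^2 + 61*z + 63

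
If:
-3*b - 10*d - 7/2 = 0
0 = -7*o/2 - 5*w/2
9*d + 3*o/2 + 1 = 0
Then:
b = -25*w/63 - 43/54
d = 5*w/42 - 1/9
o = -5*w/7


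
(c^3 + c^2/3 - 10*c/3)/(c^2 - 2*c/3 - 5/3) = c*(c + 2)/(c + 1)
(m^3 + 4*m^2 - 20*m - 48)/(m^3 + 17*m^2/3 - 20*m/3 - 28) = 3*(m - 4)/(3*m - 7)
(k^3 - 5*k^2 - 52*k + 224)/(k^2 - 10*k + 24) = (k^2 - k - 56)/(k - 6)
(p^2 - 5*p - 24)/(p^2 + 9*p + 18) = (p - 8)/(p + 6)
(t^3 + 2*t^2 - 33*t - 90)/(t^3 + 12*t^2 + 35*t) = (t^2 - 3*t - 18)/(t*(t + 7))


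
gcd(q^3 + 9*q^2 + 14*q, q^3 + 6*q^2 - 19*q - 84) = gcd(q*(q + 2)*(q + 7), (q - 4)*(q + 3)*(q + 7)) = q + 7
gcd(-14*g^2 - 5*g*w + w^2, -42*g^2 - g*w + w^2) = -7*g + w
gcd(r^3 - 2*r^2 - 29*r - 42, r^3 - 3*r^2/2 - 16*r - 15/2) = r + 3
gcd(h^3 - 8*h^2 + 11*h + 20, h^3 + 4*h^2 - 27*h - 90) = h - 5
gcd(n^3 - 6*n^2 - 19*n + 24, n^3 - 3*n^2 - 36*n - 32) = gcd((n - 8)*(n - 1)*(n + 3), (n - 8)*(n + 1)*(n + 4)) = n - 8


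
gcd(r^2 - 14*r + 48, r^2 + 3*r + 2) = 1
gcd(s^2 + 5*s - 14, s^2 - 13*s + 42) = 1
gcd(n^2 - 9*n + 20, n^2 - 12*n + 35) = n - 5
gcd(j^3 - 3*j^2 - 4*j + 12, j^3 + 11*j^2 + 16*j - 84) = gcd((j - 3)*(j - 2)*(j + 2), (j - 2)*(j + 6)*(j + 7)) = j - 2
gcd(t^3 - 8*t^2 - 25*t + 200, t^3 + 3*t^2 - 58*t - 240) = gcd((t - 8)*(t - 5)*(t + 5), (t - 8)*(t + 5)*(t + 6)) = t^2 - 3*t - 40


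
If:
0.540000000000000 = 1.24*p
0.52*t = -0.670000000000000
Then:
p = 0.44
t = -1.29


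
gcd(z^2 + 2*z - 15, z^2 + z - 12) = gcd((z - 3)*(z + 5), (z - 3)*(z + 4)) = z - 3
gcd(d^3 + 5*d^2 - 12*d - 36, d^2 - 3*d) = d - 3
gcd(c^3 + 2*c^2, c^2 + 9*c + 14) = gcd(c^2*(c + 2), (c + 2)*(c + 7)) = c + 2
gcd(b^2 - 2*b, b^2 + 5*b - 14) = b - 2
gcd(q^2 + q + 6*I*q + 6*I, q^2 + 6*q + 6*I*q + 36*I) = q + 6*I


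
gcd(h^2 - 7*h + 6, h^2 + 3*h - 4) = h - 1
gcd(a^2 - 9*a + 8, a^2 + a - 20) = 1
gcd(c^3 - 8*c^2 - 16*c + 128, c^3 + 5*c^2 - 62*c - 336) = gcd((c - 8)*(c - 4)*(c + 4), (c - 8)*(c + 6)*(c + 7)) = c - 8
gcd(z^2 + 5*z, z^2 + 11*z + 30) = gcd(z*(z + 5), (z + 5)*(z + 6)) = z + 5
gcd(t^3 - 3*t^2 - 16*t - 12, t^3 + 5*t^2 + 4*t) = t + 1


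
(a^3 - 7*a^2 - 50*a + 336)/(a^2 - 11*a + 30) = (a^2 - a - 56)/(a - 5)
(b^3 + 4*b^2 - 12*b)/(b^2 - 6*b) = (b^2 + 4*b - 12)/(b - 6)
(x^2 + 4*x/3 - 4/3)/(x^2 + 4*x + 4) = (x - 2/3)/(x + 2)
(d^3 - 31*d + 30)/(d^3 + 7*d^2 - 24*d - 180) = (d - 1)/(d + 6)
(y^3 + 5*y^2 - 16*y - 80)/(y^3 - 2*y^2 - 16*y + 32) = (y + 5)/(y - 2)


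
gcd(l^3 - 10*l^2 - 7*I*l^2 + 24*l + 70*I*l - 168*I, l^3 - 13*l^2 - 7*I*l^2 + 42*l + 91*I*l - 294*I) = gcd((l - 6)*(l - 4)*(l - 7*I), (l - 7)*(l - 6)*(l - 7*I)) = l^2 + l*(-6 - 7*I) + 42*I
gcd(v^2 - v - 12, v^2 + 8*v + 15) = v + 3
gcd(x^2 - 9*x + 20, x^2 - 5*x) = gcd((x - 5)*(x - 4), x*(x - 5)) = x - 5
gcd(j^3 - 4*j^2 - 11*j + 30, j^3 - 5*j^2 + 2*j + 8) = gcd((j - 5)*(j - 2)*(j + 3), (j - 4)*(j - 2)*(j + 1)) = j - 2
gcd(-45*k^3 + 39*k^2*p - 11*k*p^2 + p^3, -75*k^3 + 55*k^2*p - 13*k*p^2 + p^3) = 15*k^2 - 8*k*p + p^2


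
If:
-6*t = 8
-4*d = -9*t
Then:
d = -3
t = -4/3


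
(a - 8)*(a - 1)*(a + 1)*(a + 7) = a^4 - a^3 - 57*a^2 + a + 56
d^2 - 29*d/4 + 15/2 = (d - 6)*(d - 5/4)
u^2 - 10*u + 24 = (u - 6)*(u - 4)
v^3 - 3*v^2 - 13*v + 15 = (v - 5)*(v - 1)*(v + 3)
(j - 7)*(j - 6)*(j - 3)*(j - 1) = j^4 - 17*j^3 + 97*j^2 - 207*j + 126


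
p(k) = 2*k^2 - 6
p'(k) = 4*k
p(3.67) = 20.94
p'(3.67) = 14.68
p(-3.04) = 12.48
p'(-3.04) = -12.16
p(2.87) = 10.47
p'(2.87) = 11.48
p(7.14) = 95.96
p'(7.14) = 28.56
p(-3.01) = 12.12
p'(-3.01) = -12.04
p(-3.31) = 15.91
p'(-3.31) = -13.24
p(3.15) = 13.84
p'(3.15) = 12.60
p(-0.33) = -5.78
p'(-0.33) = -1.32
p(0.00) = -6.00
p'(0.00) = 0.00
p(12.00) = 282.00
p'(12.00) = 48.00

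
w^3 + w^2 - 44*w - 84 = (w - 7)*(w + 2)*(w + 6)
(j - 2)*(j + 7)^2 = j^3 + 12*j^2 + 21*j - 98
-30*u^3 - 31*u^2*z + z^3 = (-6*u + z)*(u + z)*(5*u + z)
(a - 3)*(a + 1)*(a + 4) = a^3 + 2*a^2 - 11*a - 12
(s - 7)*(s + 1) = s^2 - 6*s - 7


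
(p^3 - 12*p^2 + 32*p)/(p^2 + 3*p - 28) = p*(p - 8)/(p + 7)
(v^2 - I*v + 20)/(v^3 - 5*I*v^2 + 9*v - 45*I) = (v + 4*I)/(v^2 + 9)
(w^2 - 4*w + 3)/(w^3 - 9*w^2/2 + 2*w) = 2*(w^2 - 4*w + 3)/(w*(2*w^2 - 9*w + 4))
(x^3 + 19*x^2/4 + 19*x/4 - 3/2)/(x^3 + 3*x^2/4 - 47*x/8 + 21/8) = 2*(4*x^2 + 7*x - 2)/(8*x^2 - 18*x + 7)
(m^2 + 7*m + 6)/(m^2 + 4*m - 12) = (m + 1)/(m - 2)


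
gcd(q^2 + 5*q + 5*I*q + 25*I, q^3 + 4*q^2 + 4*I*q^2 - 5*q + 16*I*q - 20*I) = q + 5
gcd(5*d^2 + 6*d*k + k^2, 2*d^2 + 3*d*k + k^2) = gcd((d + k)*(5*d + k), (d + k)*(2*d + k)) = d + k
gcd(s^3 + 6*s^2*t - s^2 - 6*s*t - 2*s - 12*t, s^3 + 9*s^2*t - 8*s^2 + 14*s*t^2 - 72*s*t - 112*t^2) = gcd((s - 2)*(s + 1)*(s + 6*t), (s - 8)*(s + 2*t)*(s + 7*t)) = 1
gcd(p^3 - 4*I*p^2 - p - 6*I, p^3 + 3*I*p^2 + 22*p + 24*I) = p + I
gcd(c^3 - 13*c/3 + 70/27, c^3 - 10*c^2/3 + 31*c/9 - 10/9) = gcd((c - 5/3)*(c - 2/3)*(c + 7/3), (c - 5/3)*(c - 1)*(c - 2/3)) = c^2 - 7*c/3 + 10/9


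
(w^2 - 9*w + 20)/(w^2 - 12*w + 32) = (w - 5)/(w - 8)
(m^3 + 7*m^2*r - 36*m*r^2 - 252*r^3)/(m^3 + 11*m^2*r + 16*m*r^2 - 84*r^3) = (-m + 6*r)/(-m + 2*r)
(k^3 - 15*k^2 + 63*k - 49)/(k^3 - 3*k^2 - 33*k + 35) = (k - 7)/(k + 5)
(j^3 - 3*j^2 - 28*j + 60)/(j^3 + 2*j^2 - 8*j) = (j^2 - j - 30)/(j*(j + 4))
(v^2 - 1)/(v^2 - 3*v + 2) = (v + 1)/(v - 2)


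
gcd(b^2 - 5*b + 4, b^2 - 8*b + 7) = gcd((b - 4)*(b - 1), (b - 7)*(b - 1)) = b - 1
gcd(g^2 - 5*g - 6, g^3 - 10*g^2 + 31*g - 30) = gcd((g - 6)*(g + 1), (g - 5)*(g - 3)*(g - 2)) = 1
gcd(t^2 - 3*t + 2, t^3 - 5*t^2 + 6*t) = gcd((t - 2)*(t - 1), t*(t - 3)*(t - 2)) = t - 2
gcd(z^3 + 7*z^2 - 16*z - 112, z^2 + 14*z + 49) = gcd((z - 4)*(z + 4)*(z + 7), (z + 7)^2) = z + 7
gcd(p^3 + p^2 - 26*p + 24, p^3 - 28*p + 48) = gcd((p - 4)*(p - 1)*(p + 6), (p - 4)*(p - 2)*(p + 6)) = p^2 + 2*p - 24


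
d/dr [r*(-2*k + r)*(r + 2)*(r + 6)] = -6*k*r^2 - 32*k*r - 24*k + 4*r^3 + 24*r^2 + 24*r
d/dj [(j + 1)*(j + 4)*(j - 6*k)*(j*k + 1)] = k*(j + 1)*(j + 4)*(j - 6*k) + (j + 1)*(j + 4)*(j*k + 1) + (j + 1)*(j - 6*k)*(j*k + 1) + (j + 4)*(j - 6*k)*(j*k + 1)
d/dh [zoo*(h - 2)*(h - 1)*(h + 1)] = zoo*(h^2 + h + 1)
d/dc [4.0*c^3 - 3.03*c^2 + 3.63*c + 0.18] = 12.0*c^2 - 6.06*c + 3.63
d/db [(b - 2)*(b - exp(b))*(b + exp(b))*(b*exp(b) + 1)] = b^4*exp(b) + 2*b^3*exp(b) - 3*b^2*exp(3*b) - 6*b^2*exp(b) + 3*b^2 + 4*b*exp(3*b) - 2*b*exp(2*b) - 4*b + 2*exp(3*b) + 3*exp(2*b)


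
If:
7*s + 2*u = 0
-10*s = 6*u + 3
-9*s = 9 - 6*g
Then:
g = 21/11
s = 3/11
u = -21/22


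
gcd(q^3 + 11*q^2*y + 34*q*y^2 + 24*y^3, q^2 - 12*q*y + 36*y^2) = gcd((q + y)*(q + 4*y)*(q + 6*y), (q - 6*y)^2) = 1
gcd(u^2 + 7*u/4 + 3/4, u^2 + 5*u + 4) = u + 1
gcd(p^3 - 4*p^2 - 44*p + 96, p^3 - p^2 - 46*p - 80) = p - 8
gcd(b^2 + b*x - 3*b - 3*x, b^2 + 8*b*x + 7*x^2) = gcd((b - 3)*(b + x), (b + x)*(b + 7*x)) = b + x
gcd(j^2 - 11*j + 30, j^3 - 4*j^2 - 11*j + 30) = j - 5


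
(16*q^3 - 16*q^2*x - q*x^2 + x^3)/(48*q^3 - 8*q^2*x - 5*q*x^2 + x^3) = (-4*q^2 + 3*q*x + x^2)/(-12*q^2 - q*x + x^2)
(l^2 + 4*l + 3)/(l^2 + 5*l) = (l^2 + 4*l + 3)/(l*(l + 5))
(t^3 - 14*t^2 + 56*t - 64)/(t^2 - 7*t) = (t^3 - 14*t^2 + 56*t - 64)/(t*(t - 7))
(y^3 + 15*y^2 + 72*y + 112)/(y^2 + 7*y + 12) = (y^2 + 11*y + 28)/(y + 3)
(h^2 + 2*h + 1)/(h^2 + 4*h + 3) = (h + 1)/(h + 3)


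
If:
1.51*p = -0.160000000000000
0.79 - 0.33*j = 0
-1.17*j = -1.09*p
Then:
No Solution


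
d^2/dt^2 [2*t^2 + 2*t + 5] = 4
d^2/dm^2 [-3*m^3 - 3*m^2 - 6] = -18*m - 6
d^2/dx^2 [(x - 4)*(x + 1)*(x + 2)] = 6*x - 2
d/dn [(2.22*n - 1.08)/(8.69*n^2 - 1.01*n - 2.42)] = (-19.2918*n^2 + 18.7704*n - 6.4632)/(75.5161*n^4 - 17.5538*n^3 - 41.0395*n^2 + 4.8884*n + 5.8564)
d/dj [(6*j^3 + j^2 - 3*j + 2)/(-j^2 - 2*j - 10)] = (-6*j^4 - 24*j^3 - 185*j^2 - 16*j + 34)/(j^4 + 4*j^3 + 24*j^2 + 40*j + 100)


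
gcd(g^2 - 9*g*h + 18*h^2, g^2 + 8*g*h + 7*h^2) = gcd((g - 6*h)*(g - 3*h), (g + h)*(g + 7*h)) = 1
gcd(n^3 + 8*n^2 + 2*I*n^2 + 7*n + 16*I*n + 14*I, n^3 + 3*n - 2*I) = n + 2*I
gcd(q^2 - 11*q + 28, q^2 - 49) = q - 7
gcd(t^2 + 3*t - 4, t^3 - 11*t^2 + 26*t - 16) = t - 1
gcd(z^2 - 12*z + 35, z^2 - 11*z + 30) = z - 5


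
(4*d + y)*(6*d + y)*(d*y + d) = 24*d^3*y + 24*d^3 + 10*d^2*y^2 + 10*d^2*y + d*y^3 + d*y^2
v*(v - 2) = v^2 - 2*v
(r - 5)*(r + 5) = r^2 - 25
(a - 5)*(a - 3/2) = a^2 - 13*a/2 + 15/2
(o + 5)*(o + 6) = o^2 + 11*o + 30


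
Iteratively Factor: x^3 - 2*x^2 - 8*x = (x)*(x^2 - 2*x - 8) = x*(x - 4)*(x + 2)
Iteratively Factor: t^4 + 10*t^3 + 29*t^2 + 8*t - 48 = (t + 4)*(t^3 + 6*t^2 + 5*t - 12) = (t + 4)^2*(t^2 + 2*t - 3) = (t - 1)*(t + 4)^2*(t + 3)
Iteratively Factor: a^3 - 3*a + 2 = (a - 1)*(a^2 + a - 2) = (a - 1)*(a + 2)*(a - 1)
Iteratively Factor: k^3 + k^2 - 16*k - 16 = (k - 4)*(k^2 + 5*k + 4) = (k - 4)*(k + 4)*(k + 1)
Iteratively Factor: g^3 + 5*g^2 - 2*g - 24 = (g + 4)*(g^2 + g - 6) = (g + 3)*(g + 4)*(g - 2)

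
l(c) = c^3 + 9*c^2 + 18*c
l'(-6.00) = 18.00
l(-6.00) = 0.00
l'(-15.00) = 423.00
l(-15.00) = -1620.00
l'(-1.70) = -3.93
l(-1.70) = -9.50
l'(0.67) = 31.41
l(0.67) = 16.40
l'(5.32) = 198.67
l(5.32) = 501.05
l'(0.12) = 20.20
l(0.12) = 2.29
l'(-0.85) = 4.87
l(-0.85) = -9.41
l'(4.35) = 153.07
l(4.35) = 330.92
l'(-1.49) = -2.16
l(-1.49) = -10.15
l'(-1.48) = -2.07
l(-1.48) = -10.17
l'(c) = 3*c^2 + 18*c + 18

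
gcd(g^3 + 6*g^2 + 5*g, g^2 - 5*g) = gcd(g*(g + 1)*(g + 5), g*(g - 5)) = g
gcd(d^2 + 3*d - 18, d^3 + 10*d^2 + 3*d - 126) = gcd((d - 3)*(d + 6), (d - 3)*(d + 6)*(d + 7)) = d^2 + 3*d - 18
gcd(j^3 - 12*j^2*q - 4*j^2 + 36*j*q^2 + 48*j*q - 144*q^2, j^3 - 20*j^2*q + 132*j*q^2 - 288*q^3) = j^2 - 12*j*q + 36*q^2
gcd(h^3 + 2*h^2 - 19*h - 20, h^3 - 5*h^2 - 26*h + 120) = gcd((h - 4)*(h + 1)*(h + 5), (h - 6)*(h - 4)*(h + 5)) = h^2 + h - 20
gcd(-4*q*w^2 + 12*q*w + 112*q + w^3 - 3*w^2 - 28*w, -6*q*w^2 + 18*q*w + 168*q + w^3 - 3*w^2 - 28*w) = w^2 - 3*w - 28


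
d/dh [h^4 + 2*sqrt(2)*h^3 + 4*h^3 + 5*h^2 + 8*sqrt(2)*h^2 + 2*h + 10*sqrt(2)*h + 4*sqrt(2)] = 4*h^3 + 6*sqrt(2)*h^2 + 12*h^2 + 10*h + 16*sqrt(2)*h + 2 + 10*sqrt(2)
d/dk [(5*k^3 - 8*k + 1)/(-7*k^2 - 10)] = (-35*k^4 - 206*k^2 + 14*k + 80)/(49*k^4 + 140*k^2 + 100)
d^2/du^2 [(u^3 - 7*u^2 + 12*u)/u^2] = 24/u^3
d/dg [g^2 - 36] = 2*g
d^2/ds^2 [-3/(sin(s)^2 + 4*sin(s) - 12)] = 6*(2*sin(s)^4 + 6*sin(s)^3 + 29*sin(s)^2 + 12*sin(s) - 28)/(sin(s)^2 + 4*sin(s) - 12)^3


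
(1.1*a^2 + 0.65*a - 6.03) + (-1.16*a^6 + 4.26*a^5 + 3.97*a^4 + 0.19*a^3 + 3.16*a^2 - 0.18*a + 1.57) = -1.16*a^6 + 4.26*a^5 + 3.97*a^4 + 0.19*a^3 + 4.26*a^2 + 0.47*a - 4.46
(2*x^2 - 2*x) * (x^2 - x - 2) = 2*x^4 - 4*x^3 - 2*x^2 + 4*x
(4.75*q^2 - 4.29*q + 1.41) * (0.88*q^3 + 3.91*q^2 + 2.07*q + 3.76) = 4.18*q^5 + 14.7973*q^4 - 5.7006*q^3 + 14.4928*q^2 - 13.2117*q + 5.3016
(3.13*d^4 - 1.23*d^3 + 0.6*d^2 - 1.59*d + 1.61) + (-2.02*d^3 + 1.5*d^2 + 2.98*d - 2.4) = 3.13*d^4 - 3.25*d^3 + 2.1*d^2 + 1.39*d - 0.79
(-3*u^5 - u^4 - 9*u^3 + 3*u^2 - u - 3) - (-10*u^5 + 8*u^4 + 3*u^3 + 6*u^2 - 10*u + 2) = 7*u^5 - 9*u^4 - 12*u^3 - 3*u^2 + 9*u - 5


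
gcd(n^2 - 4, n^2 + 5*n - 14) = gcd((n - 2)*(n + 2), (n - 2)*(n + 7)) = n - 2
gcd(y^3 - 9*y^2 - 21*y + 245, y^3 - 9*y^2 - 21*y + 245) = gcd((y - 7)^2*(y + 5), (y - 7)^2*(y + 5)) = y^3 - 9*y^2 - 21*y + 245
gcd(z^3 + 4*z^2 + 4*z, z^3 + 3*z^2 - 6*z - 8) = 1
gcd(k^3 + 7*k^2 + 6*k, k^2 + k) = k^2 + k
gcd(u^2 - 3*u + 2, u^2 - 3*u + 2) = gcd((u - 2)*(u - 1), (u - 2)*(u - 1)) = u^2 - 3*u + 2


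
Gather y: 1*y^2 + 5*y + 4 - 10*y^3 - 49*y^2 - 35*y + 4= -10*y^3 - 48*y^2 - 30*y + 8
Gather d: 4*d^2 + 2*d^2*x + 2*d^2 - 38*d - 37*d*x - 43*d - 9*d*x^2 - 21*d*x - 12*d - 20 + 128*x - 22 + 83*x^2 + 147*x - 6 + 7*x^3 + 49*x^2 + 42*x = d^2*(2*x + 6) + d*(-9*x^2 - 58*x - 93) + 7*x^3 + 132*x^2 + 317*x - 48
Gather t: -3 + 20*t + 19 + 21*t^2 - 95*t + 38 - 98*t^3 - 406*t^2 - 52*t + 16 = -98*t^3 - 385*t^2 - 127*t + 70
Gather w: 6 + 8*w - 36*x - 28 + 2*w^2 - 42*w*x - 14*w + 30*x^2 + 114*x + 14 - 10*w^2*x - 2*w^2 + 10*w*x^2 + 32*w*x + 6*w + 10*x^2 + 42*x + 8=-10*w^2*x + w*(10*x^2 - 10*x) + 40*x^2 + 120*x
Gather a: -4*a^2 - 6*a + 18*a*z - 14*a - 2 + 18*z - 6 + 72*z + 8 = -4*a^2 + a*(18*z - 20) + 90*z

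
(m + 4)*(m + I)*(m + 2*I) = m^3 + 4*m^2 + 3*I*m^2 - 2*m + 12*I*m - 8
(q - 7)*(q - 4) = q^2 - 11*q + 28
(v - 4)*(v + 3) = v^2 - v - 12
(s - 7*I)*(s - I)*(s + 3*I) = s^3 - 5*I*s^2 + 17*s - 21*I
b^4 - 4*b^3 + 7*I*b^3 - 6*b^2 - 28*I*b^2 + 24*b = b*(b - 4)*(b + I)*(b + 6*I)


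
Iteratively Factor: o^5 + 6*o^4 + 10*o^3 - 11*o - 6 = (o + 1)*(o^4 + 5*o^3 + 5*o^2 - 5*o - 6) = (o - 1)*(o + 1)*(o^3 + 6*o^2 + 11*o + 6) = (o - 1)*(o + 1)*(o + 2)*(o^2 + 4*o + 3) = (o - 1)*(o + 1)*(o + 2)*(o + 3)*(o + 1)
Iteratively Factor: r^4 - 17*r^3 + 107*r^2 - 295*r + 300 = (r - 5)*(r^3 - 12*r^2 + 47*r - 60) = (r - 5)*(r - 4)*(r^2 - 8*r + 15) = (r - 5)*(r - 4)*(r - 3)*(r - 5)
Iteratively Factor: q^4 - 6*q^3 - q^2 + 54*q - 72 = (q - 3)*(q^3 - 3*q^2 - 10*q + 24) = (q - 3)*(q + 3)*(q^2 - 6*q + 8) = (q - 3)*(q - 2)*(q + 3)*(q - 4)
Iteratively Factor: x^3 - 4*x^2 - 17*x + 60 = (x + 4)*(x^2 - 8*x + 15) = (x - 3)*(x + 4)*(x - 5)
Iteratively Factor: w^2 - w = (w)*(w - 1)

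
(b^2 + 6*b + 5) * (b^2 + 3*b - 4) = b^4 + 9*b^3 + 19*b^2 - 9*b - 20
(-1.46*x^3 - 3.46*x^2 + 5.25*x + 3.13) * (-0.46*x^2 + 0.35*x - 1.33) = 0.6716*x^5 + 1.0806*x^4 - 1.6842*x^3 + 4.9995*x^2 - 5.887*x - 4.1629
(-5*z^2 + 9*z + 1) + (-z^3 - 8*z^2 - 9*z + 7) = -z^3 - 13*z^2 + 8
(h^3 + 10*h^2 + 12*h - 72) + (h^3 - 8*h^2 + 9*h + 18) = 2*h^3 + 2*h^2 + 21*h - 54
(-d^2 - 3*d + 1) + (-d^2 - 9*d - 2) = -2*d^2 - 12*d - 1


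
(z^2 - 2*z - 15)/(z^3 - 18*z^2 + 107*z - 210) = (z + 3)/(z^2 - 13*z + 42)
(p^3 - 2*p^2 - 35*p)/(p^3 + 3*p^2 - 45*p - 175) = p/(p + 5)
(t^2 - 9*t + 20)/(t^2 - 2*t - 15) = (t - 4)/(t + 3)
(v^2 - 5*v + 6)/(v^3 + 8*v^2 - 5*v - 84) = (v - 2)/(v^2 + 11*v + 28)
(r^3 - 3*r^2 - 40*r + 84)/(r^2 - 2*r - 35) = (r^2 + 4*r - 12)/(r + 5)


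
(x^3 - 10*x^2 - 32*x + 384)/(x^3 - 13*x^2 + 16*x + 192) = (x + 6)/(x + 3)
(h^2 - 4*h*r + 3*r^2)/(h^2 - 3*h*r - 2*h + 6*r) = (h - r)/(h - 2)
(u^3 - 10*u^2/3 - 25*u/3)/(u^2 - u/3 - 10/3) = u*(u - 5)/(u - 2)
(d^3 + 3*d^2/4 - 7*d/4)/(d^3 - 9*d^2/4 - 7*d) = (d - 1)/(d - 4)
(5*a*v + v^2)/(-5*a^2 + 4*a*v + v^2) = v/(-a + v)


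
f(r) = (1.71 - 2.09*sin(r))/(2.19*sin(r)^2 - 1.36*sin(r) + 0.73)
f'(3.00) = 0.49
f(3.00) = 2.43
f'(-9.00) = -1.54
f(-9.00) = 1.55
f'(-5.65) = -3.42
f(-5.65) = 0.68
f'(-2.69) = -1.47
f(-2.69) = 1.51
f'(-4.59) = 0.11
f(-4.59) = -0.24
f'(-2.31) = -0.69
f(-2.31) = 1.11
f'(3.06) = -0.55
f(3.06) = 2.43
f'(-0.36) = 1.71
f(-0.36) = 1.65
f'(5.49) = 0.75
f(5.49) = 1.14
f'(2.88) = 2.92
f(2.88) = 2.23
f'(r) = (1.71 - 2.09*sin(r))*(-4.38*sin(r)*cos(r) + 1.36*cos(r))/(2.19*sin(r)^2 - 1.36*sin(r) + 0.73)^2 - 2.09*cos(r)/(2.19*sin(r)^2 - 1.36*sin(r) + 0.73) = (4.5771*sin(r)^2 - 7.4898*sin(r) + 0.7999)*cos(r)/(4.7961*sin(r)^4 - 5.9568*sin(r)^3 + 5.047*sin(r)^2 - 1.9856*sin(r) + 0.5329)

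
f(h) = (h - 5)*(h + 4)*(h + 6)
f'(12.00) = 526.00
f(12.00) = 2016.00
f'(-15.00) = 499.00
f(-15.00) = -1980.00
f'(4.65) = 85.37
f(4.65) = -32.24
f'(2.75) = 24.19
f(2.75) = -132.89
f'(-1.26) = -33.84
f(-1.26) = -81.30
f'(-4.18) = -15.38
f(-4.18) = 3.01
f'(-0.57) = -30.73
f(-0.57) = -103.74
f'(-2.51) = -32.20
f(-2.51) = -39.05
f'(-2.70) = -31.13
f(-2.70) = -33.03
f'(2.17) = 9.83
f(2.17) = -142.66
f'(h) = (h - 5)*(h + 4) + (h - 5)*(h + 6) + (h + 4)*(h + 6)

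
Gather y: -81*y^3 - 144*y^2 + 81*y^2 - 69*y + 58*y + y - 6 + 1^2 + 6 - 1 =-81*y^3 - 63*y^2 - 10*y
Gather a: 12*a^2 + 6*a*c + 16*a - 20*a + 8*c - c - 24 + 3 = 12*a^2 + a*(6*c - 4) + 7*c - 21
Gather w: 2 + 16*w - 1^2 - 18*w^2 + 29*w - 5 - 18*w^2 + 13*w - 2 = -36*w^2 + 58*w - 6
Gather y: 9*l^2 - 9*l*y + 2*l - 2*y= 9*l^2 + 2*l + y*(-9*l - 2)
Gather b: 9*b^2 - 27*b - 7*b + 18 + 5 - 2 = 9*b^2 - 34*b + 21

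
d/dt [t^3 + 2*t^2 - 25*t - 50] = 3*t^2 + 4*t - 25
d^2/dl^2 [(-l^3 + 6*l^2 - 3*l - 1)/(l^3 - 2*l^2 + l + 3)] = 4*(2*l^6 - 3*l^5 + 6*l^4 - 57*l^3 + 69*l^2 - 33*l + 28)/(l^9 - 6*l^8 + 15*l^7 - 11*l^6 - 21*l^5 + 48*l^4 - 8*l^3 - 45*l^2 + 27*l + 27)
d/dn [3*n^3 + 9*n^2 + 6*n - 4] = 9*n^2 + 18*n + 6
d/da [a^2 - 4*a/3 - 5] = 2*a - 4/3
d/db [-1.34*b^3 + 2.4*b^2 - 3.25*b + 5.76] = -4.02*b^2 + 4.8*b - 3.25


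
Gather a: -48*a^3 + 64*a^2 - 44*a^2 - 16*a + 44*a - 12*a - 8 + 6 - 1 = -48*a^3 + 20*a^2 + 16*a - 3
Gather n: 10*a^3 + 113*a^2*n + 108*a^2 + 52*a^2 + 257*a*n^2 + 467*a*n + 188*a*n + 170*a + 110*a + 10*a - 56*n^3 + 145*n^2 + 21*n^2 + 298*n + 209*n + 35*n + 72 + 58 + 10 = 10*a^3 + 160*a^2 + 290*a - 56*n^3 + n^2*(257*a + 166) + n*(113*a^2 + 655*a + 542) + 140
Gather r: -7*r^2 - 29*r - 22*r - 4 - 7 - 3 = -7*r^2 - 51*r - 14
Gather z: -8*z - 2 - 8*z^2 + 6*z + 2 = -8*z^2 - 2*z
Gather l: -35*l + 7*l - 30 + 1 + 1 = -28*l - 28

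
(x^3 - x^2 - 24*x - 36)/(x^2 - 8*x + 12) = (x^2 + 5*x + 6)/(x - 2)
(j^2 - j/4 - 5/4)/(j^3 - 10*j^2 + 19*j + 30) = (j - 5/4)/(j^2 - 11*j + 30)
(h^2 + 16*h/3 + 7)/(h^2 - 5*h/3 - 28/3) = (h + 3)/(h - 4)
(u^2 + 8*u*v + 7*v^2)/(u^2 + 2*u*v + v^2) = (u + 7*v)/(u + v)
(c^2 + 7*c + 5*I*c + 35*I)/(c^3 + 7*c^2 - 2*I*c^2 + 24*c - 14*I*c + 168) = (c + 5*I)/(c^2 - 2*I*c + 24)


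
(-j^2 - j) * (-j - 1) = j^3 + 2*j^2 + j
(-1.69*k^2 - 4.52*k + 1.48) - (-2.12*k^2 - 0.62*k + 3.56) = 0.43*k^2 - 3.9*k - 2.08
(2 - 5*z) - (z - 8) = 10 - 6*z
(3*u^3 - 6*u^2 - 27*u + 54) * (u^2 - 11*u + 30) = 3*u^5 - 39*u^4 + 129*u^3 + 171*u^2 - 1404*u + 1620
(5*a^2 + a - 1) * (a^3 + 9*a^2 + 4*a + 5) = 5*a^5 + 46*a^4 + 28*a^3 + 20*a^2 + a - 5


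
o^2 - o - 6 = (o - 3)*(o + 2)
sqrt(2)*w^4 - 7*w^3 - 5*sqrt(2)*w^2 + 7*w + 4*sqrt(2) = (w - 1)*(w + 1)*(w - 4*sqrt(2))*(sqrt(2)*w + 1)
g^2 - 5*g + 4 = (g - 4)*(g - 1)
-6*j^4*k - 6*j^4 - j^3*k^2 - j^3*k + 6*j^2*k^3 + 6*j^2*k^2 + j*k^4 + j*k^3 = (-j + k)*(j + k)*(6*j + k)*(j*k + j)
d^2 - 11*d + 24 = (d - 8)*(d - 3)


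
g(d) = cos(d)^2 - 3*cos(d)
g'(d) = -2*sin(d)*cos(d) + 3*sin(d)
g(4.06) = 2.19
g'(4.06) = -3.35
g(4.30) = 1.36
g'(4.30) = -3.48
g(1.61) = 0.12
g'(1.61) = 3.08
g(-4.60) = 0.35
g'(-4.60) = 3.20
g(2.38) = 2.70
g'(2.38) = 3.07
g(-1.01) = -1.31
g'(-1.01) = -1.64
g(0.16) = -1.99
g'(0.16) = 0.16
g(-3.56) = 3.58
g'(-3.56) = 1.96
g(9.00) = 3.56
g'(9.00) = 1.99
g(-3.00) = 3.95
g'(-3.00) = -0.70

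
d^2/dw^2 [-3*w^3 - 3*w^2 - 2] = -18*w - 6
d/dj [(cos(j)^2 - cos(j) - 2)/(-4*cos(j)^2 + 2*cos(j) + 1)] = (14*cos(j) + cos(2*j) - 2)*sin(j)/(4*sin(j)^2 + 2*cos(j) - 3)^2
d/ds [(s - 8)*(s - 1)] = 2*s - 9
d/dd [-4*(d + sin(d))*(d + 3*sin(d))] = -16*d*cos(d) - 8*d - 16*sin(d) - 12*sin(2*d)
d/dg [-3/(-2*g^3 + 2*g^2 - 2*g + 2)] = 3*(-3*g^2 + 2*g - 1)/(2*(g^3 - g^2 + g - 1)^2)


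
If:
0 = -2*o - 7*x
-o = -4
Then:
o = 4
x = -8/7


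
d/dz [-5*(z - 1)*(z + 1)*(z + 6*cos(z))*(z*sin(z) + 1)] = 5*(1 - z)*(z + 6*cos(z))*(z*sin(z) + 1) - 5*(z - 1)*(z + 1)*(z + 6*cos(z))*(z*cos(z) + sin(z)) + 5*(z - 1)*(z + 1)*(z*sin(z) + 1)*(6*sin(z) - 1) - 5*(z + 1)*(z + 6*cos(z))*(z*sin(z) + 1)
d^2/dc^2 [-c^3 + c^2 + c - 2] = 2 - 6*c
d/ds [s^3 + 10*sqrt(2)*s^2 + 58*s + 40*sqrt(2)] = 3*s^2 + 20*sqrt(2)*s + 58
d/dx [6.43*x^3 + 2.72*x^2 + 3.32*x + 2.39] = 19.29*x^2 + 5.44*x + 3.32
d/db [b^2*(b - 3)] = 3*b*(b - 2)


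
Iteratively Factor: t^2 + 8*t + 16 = (t + 4)*(t + 4)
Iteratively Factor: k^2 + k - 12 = (k - 3)*(k + 4)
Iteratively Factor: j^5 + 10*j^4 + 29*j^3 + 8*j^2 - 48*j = (j + 3)*(j^4 + 7*j^3 + 8*j^2 - 16*j) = j*(j + 3)*(j^3 + 7*j^2 + 8*j - 16) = j*(j - 1)*(j + 3)*(j^2 + 8*j + 16) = j*(j - 1)*(j + 3)*(j + 4)*(j + 4)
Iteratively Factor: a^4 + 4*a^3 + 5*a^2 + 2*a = (a)*(a^3 + 4*a^2 + 5*a + 2) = a*(a + 1)*(a^2 + 3*a + 2) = a*(a + 1)*(a + 2)*(a + 1)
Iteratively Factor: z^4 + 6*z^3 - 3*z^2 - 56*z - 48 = (z - 3)*(z^3 + 9*z^2 + 24*z + 16) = (z - 3)*(z + 4)*(z^2 + 5*z + 4) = (z - 3)*(z + 4)^2*(z + 1)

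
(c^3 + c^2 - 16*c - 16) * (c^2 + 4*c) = c^5 + 5*c^4 - 12*c^3 - 80*c^2 - 64*c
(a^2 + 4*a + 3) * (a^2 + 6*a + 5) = a^4 + 10*a^3 + 32*a^2 + 38*a + 15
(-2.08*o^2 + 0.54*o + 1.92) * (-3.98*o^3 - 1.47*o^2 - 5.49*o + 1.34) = 8.2784*o^5 + 0.9084*o^4 + 2.9838*o^3 - 8.5742*o^2 - 9.8172*o + 2.5728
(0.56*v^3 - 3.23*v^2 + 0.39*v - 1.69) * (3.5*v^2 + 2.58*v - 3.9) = 1.96*v^5 - 9.8602*v^4 - 9.1524*v^3 + 7.6882*v^2 - 5.8812*v + 6.591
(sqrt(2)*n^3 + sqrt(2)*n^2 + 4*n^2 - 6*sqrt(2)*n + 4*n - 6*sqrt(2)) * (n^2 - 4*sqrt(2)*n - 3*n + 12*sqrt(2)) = sqrt(2)*n^5 - 4*n^4 - 2*sqrt(2)*n^4 - 25*sqrt(2)*n^3 + 8*n^3 + 60*n^2 + 44*sqrt(2)*n^2 - 96*n + 66*sqrt(2)*n - 144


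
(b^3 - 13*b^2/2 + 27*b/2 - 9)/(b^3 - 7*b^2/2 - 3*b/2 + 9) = (2*b - 3)/(2*b + 3)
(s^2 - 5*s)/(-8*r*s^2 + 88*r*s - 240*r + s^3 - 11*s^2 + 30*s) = -s/(8*r*s - 48*r - s^2 + 6*s)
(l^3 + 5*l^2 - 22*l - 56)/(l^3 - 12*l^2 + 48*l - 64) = (l^2 + 9*l + 14)/(l^2 - 8*l + 16)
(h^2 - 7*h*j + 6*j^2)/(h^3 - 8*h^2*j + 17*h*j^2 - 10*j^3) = (h - 6*j)/(h^2 - 7*h*j + 10*j^2)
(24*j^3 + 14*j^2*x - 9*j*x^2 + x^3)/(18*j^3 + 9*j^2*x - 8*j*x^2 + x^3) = (-4*j + x)/(-3*j + x)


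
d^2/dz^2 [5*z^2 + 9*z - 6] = 10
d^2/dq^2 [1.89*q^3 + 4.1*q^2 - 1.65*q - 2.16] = 11.34*q + 8.2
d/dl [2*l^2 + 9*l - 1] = 4*l + 9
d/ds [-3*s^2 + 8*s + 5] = 8 - 6*s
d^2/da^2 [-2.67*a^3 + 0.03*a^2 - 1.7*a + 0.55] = 0.06 - 16.02*a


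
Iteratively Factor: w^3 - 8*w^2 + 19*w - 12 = (w - 3)*(w^2 - 5*w + 4) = (w - 3)*(w - 1)*(w - 4)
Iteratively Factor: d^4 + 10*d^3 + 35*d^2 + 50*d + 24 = (d + 4)*(d^3 + 6*d^2 + 11*d + 6) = (d + 2)*(d + 4)*(d^2 + 4*d + 3) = (d + 1)*(d + 2)*(d + 4)*(d + 3)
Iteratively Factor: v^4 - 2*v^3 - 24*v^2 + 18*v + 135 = (v + 3)*(v^3 - 5*v^2 - 9*v + 45) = (v - 5)*(v + 3)*(v^2 - 9) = (v - 5)*(v - 3)*(v + 3)*(v + 3)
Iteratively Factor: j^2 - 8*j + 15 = (j - 3)*(j - 5)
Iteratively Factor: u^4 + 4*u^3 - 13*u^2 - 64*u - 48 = (u + 4)*(u^3 - 13*u - 12) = (u + 1)*(u + 4)*(u^2 - u - 12) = (u + 1)*(u + 3)*(u + 4)*(u - 4)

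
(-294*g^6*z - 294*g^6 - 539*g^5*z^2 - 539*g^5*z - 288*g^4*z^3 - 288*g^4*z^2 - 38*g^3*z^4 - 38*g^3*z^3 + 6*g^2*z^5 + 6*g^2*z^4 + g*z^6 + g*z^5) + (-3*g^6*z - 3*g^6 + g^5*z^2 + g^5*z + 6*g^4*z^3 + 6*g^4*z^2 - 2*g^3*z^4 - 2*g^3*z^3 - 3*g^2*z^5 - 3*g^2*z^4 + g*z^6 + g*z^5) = -297*g^6*z - 297*g^6 - 538*g^5*z^2 - 538*g^5*z - 282*g^4*z^3 - 282*g^4*z^2 - 40*g^3*z^4 - 40*g^3*z^3 + 3*g^2*z^5 + 3*g^2*z^4 + 2*g*z^6 + 2*g*z^5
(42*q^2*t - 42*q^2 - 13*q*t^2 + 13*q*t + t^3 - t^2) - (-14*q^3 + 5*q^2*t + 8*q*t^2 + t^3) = 14*q^3 + 37*q^2*t - 42*q^2 - 21*q*t^2 + 13*q*t - t^2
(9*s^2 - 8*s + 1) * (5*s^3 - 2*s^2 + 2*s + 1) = 45*s^5 - 58*s^4 + 39*s^3 - 9*s^2 - 6*s + 1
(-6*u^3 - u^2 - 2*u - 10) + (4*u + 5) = -6*u^3 - u^2 + 2*u - 5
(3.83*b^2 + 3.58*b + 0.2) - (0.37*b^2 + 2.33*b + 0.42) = 3.46*b^2 + 1.25*b - 0.22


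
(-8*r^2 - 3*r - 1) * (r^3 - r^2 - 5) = -8*r^5 + 5*r^4 + 2*r^3 + 41*r^2 + 15*r + 5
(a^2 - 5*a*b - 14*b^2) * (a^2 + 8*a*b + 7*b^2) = a^4 + 3*a^3*b - 47*a^2*b^2 - 147*a*b^3 - 98*b^4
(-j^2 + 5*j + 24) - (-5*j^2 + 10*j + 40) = 4*j^2 - 5*j - 16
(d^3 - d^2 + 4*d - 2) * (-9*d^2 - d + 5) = -9*d^5 + 8*d^4 - 30*d^3 + 9*d^2 + 22*d - 10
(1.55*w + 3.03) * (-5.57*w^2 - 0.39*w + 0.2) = -8.6335*w^3 - 17.4816*w^2 - 0.8717*w + 0.606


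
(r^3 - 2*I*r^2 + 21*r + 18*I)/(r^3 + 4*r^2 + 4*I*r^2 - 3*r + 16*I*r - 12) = (r - 6*I)/(r + 4)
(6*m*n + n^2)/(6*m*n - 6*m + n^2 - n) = n/(n - 1)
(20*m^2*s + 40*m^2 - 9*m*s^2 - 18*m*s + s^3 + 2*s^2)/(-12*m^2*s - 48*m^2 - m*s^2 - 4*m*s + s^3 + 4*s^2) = (-5*m*s - 10*m + s^2 + 2*s)/(3*m*s + 12*m + s^2 + 4*s)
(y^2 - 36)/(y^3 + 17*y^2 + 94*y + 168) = (y - 6)/(y^2 + 11*y + 28)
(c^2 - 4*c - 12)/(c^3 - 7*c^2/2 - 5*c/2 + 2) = 2*(c^2 - 4*c - 12)/(2*c^3 - 7*c^2 - 5*c + 4)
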